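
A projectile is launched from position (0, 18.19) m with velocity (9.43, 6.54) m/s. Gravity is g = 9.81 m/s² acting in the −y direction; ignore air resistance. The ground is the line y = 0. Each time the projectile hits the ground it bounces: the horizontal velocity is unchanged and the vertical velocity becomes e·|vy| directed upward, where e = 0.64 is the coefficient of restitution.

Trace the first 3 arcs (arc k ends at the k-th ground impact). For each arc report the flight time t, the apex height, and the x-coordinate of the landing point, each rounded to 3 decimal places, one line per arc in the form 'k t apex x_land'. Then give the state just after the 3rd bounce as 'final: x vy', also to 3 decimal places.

1 2.705 20.370 25.504
2 2.608 8.344 50.102
3 1.669 3.418 65.844
final: 65.844 5.241

Arc 1: start y=18.190, vy=6.540 → t=2.705, apex=20.370, x_land=25.504, impact vy=-19.991
  bounce: vy ← 0.64·19.991 = 12.795
Arc 2: start y=0.000, vy=12.795 → t=2.608, apex=8.344, x_land=50.102, impact vy=-12.795
  bounce: vy ← 0.64·12.795 = 8.189
Arc 3: start y=0.000, vy=8.189 → t=1.669, apex=3.418, x_land=65.844, impact vy=-8.189
  bounce: vy ← 0.64·8.189 = 5.241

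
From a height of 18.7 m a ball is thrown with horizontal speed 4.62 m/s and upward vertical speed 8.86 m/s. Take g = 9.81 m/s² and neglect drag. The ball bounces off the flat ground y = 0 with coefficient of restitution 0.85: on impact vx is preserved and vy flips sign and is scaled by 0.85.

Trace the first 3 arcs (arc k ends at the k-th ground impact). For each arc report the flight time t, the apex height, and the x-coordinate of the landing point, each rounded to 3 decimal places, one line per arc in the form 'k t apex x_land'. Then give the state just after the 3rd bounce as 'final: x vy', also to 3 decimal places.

Arc 1: start y=18.700, vy=8.860 → t=3.054, apex=22.701, x_land=14.112, impact vy=-21.104
  bounce: vy ← 0.85·21.104 = 17.939
Arc 2: start y=0.000, vy=17.939 → t=3.657, apex=16.401, x_land=31.008, impact vy=-17.939
  bounce: vy ← 0.85·17.939 = 15.248
Arc 3: start y=0.000, vy=15.248 → t=3.109, apex=11.850, x_land=45.370, impact vy=-15.248
  bounce: vy ← 0.85·15.248 = 12.961

1 3.054 22.701 14.112
2 3.657 16.401 31.008
3 3.109 11.850 45.370
final: 45.370 12.961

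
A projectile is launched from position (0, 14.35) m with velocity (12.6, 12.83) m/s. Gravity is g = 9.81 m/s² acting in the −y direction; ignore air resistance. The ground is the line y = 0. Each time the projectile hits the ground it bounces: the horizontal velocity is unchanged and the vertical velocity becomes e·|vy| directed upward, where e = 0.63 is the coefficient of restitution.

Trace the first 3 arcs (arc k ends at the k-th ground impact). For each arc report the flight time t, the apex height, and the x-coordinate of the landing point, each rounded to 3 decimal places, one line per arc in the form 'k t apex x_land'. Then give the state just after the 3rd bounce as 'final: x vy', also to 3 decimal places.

1 3.461 22.740 43.609
2 2.713 9.025 77.792
3 1.709 3.582 99.328
final: 99.328 5.282

Arc 1: start y=14.350, vy=12.830 → t=3.461, apex=22.740, x_land=43.609, impact vy=-21.122
  bounce: vy ← 0.63·21.122 = 13.307
Arc 2: start y=0.000, vy=13.307 → t=2.713, apex=9.025, x_land=77.792, impact vy=-13.307
  bounce: vy ← 0.63·13.307 = 8.383
Arc 3: start y=0.000, vy=8.383 → t=1.709, apex=3.582, x_land=99.328, impact vy=-8.383
  bounce: vy ← 0.63·8.383 = 5.282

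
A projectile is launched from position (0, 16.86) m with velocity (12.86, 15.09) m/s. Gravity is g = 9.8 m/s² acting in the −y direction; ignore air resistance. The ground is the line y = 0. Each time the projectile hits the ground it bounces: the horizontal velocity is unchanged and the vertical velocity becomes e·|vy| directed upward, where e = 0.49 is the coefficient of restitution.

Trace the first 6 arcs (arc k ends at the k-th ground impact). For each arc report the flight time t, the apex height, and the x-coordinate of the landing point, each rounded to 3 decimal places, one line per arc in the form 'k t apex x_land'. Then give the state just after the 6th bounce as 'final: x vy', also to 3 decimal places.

1 3.951 28.478 50.804
2 2.363 6.838 81.187
3 1.158 1.642 96.074
4 0.567 0.394 103.369
5 0.278 0.095 106.943
6 0.136 0.023 108.695
final: 108.695 0.327

Arc 1: start y=16.860, vy=15.090 → t=3.951, apex=28.478, x_land=50.804, impact vy=-23.625
  bounce: vy ← 0.49·23.625 = 11.576
Arc 2: start y=0.000, vy=11.576 → t=2.363, apex=6.838, x_land=81.187, impact vy=-11.576
  bounce: vy ← 0.49·11.576 = 5.672
Arc 3: start y=0.000, vy=5.672 → t=1.158, apex=1.642, x_land=96.074, impact vy=-5.672
  bounce: vy ← 0.49·5.672 = 2.780
Arc 4: start y=0.000, vy=2.780 → t=0.567, apex=0.394, x_land=103.369, impact vy=-2.780
  bounce: vy ← 0.49·2.780 = 1.362
Arc 5: start y=0.000, vy=1.362 → t=0.278, apex=0.095, x_land=106.943, impact vy=-1.362
  bounce: vy ← 0.49·1.362 = 0.667
Arc 6: start y=0.000, vy=0.667 → t=0.136, apex=0.023, x_land=108.695, impact vy=-0.667
  bounce: vy ← 0.49·0.667 = 0.327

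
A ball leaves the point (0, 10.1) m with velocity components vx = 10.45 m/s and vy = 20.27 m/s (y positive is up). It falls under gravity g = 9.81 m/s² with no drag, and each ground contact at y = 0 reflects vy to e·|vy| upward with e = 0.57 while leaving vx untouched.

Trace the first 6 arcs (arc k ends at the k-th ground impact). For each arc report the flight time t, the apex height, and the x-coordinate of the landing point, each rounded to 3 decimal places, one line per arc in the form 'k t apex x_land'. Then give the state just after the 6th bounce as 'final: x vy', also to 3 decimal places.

1 4.582 31.042 47.881
2 2.868 10.085 77.850
3 1.635 3.277 94.932
4 0.932 1.065 104.669
5 0.531 0.346 110.220
6 0.303 0.112 113.383
final: 113.383 0.846

Arc 1: start y=10.100, vy=20.270 → t=4.582, apex=31.042, x_land=47.881, impact vy=-24.679
  bounce: vy ← 0.57·24.679 = 14.067
Arc 2: start y=0.000, vy=14.067 → t=2.868, apex=10.085, x_land=77.850, impact vy=-14.067
  bounce: vy ← 0.57·14.067 = 8.018
Arc 3: start y=0.000, vy=8.018 → t=1.635, apex=3.277, x_land=94.932, impact vy=-8.018
  bounce: vy ← 0.57·8.018 = 4.570
Arc 4: start y=0.000, vy=4.570 → t=0.932, apex=1.065, x_land=104.669, impact vy=-4.570
  bounce: vy ← 0.57·4.570 = 2.605
Arc 5: start y=0.000, vy=2.605 → t=0.531, apex=0.346, x_land=110.220, impact vy=-2.605
  bounce: vy ← 0.57·2.605 = 1.485
Arc 6: start y=0.000, vy=1.485 → t=0.303, apex=0.112, x_land=113.383, impact vy=-1.485
  bounce: vy ← 0.57·1.485 = 0.846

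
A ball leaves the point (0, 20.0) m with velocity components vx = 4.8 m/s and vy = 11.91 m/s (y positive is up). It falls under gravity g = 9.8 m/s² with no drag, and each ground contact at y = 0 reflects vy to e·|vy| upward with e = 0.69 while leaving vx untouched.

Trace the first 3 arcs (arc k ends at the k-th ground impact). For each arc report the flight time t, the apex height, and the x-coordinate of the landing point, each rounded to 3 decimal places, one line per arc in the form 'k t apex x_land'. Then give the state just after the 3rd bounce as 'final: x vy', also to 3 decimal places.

Arc 1: start y=20.000, vy=11.910 → t=3.573, apex=27.237, x_land=17.150, impact vy=-23.105
  bounce: vy ← 0.69·23.105 = 15.943
Arc 2: start y=0.000, vy=15.943 → t=3.254, apex=12.968, x_land=32.767, impact vy=-15.943
  bounce: vy ← 0.69·15.943 = 11.000
Arc 3: start y=0.000, vy=11.000 → t=2.245, apex=6.174, x_land=43.543, impact vy=-11.000
  bounce: vy ← 0.69·11.000 = 7.590

1 3.573 27.237 17.150
2 3.254 12.968 32.767
3 2.245 6.174 43.543
final: 43.543 7.590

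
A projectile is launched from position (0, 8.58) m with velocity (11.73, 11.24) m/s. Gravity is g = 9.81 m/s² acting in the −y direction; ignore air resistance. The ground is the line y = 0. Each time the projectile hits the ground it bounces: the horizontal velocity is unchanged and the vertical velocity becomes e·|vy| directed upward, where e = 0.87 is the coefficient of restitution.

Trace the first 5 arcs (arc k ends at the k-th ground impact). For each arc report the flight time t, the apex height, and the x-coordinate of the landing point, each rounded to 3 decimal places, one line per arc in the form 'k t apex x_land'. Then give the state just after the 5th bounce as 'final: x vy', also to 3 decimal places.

1 2.896 15.019 33.966
2 3.045 11.368 69.681
3 2.649 8.604 100.753
4 2.305 6.513 127.786
5 2.005 4.929 151.304
final: 151.304 8.556

Arc 1: start y=8.580, vy=11.240 → t=2.896, apex=15.019, x_land=33.966, impact vy=-17.166
  bounce: vy ← 0.87·17.166 = 14.935
Arc 2: start y=0.000, vy=14.935 → t=3.045, apex=11.368, x_land=69.681, impact vy=-14.935
  bounce: vy ← 0.87·14.935 = 12.993
Arc 3: start y=0.000, vy=12.993 → t=2.649, apex=8.604, x_land=100.753, impact vy=-12.993
  bounce: vy ← 0.87·12.993 = 11.304
Arc 4: start y=0.000, vy=11.304 → t=2.305, apex=6.513, x_land=127.786, impact vy=-11.304
  bounce: vy ← 0.87·11.304 = 9.834
Arc 5: start y=0.000, vy=9.834 → t=2.005, apex=4.929, x_land=151.304, impact vy=-9.834
  bounce: vy ← 0.87·9.834 = 8.556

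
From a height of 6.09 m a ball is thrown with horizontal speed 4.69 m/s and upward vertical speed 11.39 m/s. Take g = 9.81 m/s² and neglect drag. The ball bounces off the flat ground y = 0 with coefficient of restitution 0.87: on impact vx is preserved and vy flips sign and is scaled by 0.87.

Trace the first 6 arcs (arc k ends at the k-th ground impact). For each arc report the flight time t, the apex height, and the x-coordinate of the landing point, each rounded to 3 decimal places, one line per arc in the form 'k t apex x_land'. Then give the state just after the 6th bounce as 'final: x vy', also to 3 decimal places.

1 2.770 12.702 12.993
2 2.800 9.614 26.125
3 2.436 7.277 37.550
4 2.119 5.508 47.490
5 1.844 4.169 56.138
6 1.604 3.156 63.661
final: 63.661 6.845

Arc 1: start y=6.090, vy=11.390 → t=2.770, apex=12.702, x_land=12.993, impact vy=-15.787
  bounce: vy ← 0.87·15.787 = 13.734
Arc 2: start y=0.000, vy=13.734 → t=2.800, apex=9.614, x_land=26.125, impact vy=-13.734
  bounce: vy ← 0.87·13.734 = 11.949
Arc 3: start y=0.000, vy=11.949 → t=2.436, apex=7.277, x_land=37.550, impact vy=-11.949
  bounce: vy ← 0.87·11.949 = 10.396
Arc 4: start y=0.000, vy=10.396 → t=2.119, apex=5.508, x_land=47.490, impact vy=-10.396
  bounce: vy ← 0.87·10.396 = 9.044
Arc 5: start y=0.000, vy=9.044 → t=1.844, apex=4.169, x_land=56.138, impact vy=-9.044
  bounce: vy ← 0.87·9.044 = 7.868
Arc 6: start y=0.000, vy=7.868 → t=1.604, apex=3.156, x_land=63.661, impact vy=-7.868
  bounce: vy ← 0.87·7.868 = 6.845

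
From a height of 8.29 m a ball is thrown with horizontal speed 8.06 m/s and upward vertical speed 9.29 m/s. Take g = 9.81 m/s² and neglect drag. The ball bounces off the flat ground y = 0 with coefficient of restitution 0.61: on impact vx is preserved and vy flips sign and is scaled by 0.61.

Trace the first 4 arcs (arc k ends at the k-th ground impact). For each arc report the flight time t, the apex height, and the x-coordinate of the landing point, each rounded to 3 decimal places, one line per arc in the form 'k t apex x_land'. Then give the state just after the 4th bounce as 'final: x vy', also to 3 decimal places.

Arc 1: start y=8.290, vy=9.290 → t=2.555, apex=12.689, x_land=20.596, impact vy=-15.778
  bounce: vy ← 0.61·15.778 = 9.625
Arc 2: start y=0.000, vy=9.625 → t=1.962, apex=4.721, x_land=36.412, impact vy=-9.625
  bounce: vy ← 0.61·9.625 = 5.871
Arc 3: start y=0.000, vy=5.871 → t=1.197, apex=1.757, x_land=46.059, impact vy=-5.871
  bounce: vy ← 0.61·5.871 = 3.581
Arc 4: start y=0.000, vy=3.581 → t=0.730, apex=0.654, x_land=51.944, impact vy=-3.581
  bounce: vy ← 0.61·3.581 = 2.185

1 2.555 12.689 20.596
2 1.962 4.721 36.412
3 1.197 1.757 46.059
4 0.730 0.654 51.944
final: 51.944 2.185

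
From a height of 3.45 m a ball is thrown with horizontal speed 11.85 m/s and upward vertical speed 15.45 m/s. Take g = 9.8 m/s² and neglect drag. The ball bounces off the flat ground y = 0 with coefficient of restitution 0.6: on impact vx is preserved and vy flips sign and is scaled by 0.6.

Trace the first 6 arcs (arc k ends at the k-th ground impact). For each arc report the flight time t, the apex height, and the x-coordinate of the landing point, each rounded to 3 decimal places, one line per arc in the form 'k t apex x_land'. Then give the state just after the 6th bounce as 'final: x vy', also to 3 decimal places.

Arc 1: start y=3.450, vy=15.450 → t=3.362, apex=15.629, x_land=39.845, impact vy=-17.502
  bounce: vy ← 0.6·17.502 = 10.501
Arc 2: start y=0.000, vy=10.501 → t=2.143, apex=5.626, x_land=65.241, impact vy=-10.501
  bounce: vy ← 0.6·10.501 = 6.301
Arc 3: start y=0.000, vy=6.301 → t=1.286, apex=2.025, x_land=80.478, impact vy=-6.301
  bounce: vy ← 0.6·6.301 = 3.780
Arc 4: start y=0.000, vy=3.780 → t=0.772, apex=0.729, x_land=89.621, impact vy=-3.780
  bounce: vy ← 0.6·3.780 = 2.268
Arc 5: start y=0.000, vy=2.268 → t=0.463, apex=0.263, x_land=95.107, impact vy=-2.268
  bounce: vy ← 0.6·2.268 = 1.361
Arc 6: start y=0.000, vy=1.361 → t=0.278, apex=0.095, x_land=98.398, impact vy=-1.361
  bounce: vy ← 0.6·1.361 = 0.817

1 3.362 15.629 39.845
2 2.143 5.626 65.241
3 1.286 2.025 80.478
4 0.772 0.729 89.621
5 0.463 0.263 95.107
6 0.278 0.095 98.398
final: 98.398 0.817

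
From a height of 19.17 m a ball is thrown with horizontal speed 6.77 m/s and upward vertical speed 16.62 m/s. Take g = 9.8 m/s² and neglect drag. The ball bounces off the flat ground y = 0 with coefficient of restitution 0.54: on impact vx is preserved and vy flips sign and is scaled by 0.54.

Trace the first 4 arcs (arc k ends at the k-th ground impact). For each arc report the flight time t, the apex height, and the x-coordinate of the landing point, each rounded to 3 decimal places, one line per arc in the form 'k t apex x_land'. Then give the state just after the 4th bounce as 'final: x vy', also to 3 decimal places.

Arc 1: start y=19.170, vy=16.620 → t=4.301, apex=33.263, x_land=29.120, impact vy=-25.533
  bounce: vy ← 0.54·25.533 = 13.788
Arc 2: start y=0.000, vy=13.788 → t=2.814, apex=9.700, x_land=48.170, impact vy=-13.788
  bounce: vy ← 0.54·13.788 = 7.446
Arc 3: start y=0.000, vy=7.446 → t=1.520, apex=2.828, x_land=58.457, impact vy=-7.446
  bounce: vy ← 0.54·7.446 = 4.021
Arc 4: start y=0.000, vy=4.021 → t=0.821, apex=0.825, x_land=64.012, impact vy=-4.021
  bounce: vy ← 0.54·4.021 = 2.171

1 4.301 33.263 29.120
2 2.814 9.700 48.170
3 1.520 2.828 58.457
4 0.821 0.825 64.012
final: 64.012 2.171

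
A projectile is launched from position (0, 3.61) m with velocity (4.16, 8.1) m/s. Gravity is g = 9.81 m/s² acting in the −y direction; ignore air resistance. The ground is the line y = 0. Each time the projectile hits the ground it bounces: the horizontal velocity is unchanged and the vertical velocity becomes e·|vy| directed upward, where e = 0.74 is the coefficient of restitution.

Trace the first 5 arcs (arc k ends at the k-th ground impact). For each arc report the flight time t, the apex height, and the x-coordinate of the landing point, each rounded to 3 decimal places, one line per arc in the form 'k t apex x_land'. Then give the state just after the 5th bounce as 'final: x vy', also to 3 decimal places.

Arc 1: start y=3.610, vy=8.100 → t=2.016, apex=6.954, x_land=8.388, impact vy=-11.681
  bounce: vy ← 0.74·11.681 = 8.644
Arc 2: start y=0.000, vy=8.644 → t=1.762, apex=3.808, x_land=15.719, impact vy=-8.644
  bounce: vy ← 0.74·8.644 = 6.396
Arc 3: start y=0.000, vy=6.396 → t=1.304, apex=2.085, x_land=21.144, impact vy=-6.396
  bounce: vy ← 0.74·6.396 = 4.733
Arc 4: start y=0.000, vy=4.733 → t=0.965, apex=1.142, x_land=25.158, impact vy=-4.733
  bounce: vy ← 0.74·4.733 = 3.503
Arc 5: start y=0.000, vy=3.503 → t=0.714, apex=0.625, x_land=28.129, impact vy=-3.503
  bounce: vy ← 0.74·3.503 = 2.592

1 2.016 6.954 8.388
2 1.762 3.808 15.719
3 1.304 2.085 21.144
4 0.965 1.142 25.158
5 0.714 0.625 28.129
final: 28.129 2.592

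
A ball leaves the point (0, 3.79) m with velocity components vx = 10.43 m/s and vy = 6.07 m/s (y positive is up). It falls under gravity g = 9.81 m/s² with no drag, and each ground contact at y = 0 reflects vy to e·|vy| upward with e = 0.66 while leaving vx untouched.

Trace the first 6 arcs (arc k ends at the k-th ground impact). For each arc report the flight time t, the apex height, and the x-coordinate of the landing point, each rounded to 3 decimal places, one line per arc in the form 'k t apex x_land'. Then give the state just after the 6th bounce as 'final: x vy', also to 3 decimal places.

1 1.694 5.668 17.665
2 1.419 2.469 32.465
3 0.937 1.075 42.233
4 0.618 0.468 48.680
5 0.408 0.204 52.934
6 0.269 0.089 55.743
final: 55.743 0.872

Arc 1: start y=3.790, vy=6.070 → t=1.694, apex=5.668, x_land=17.665, impact vy=-10.545
  bounce: vy ← 0.66·10.545 = 6.960
Arc 2: start y=0.000, vy=6.960 → t=1.419, apex=2.469, x_land=32.465, impact vy=-6.960
  bounce: vy ← 0.66·6.960 = 4.594
Arc 3: start y=0.000, vy=4.594 → t=0.937, apex=1.075, x_land=42.233, impact vy=-4.594
  bounce: vy ← 0.66·4.594 = 3.032
Arc 4: start y=0.000, vy=3.032 → t=0.618, apex=0.468, x_land=48.680, impact vy=-3.032
  bounce: vy ← 0.66·3.032 = 2.001
Arc 5: start y=0.000, vy=2.001 → t=0.408, apex=0.204, x_land=52.934, impact vy=-2.001
  bounce: vy ← 0.66·2.001 = 1.321
Arc 6: start y=0.000, vy=1.321 → t=0.269, apex=0.089, x_land=55.743, impact vy=-1.321
  bounce: vy ← 0.66·1.321 = 0.872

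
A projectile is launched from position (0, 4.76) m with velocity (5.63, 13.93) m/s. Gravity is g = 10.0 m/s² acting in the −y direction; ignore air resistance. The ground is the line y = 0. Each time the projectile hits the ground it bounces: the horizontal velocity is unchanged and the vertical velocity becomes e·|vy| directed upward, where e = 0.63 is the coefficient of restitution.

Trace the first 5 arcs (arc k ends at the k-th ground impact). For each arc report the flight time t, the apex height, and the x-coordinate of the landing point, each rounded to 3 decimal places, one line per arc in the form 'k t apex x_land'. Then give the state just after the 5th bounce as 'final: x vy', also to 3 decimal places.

Arc 1: start y=4.760, vy=13.930 → t=3.094, apex=14.462, x_land=17.418, impact vy=-17.007
  bounce: vy ← 0.63·17.007 = 10.715
Arc 2: start y=0.000, vy=10.715 → t=2.143, apex=5.740, x_land=29.482, impact vy=-10.715
  bounce: vy ← 0.63·10.715 = 6.750
Arc 3: start y=0.000, vy=6.750 → t=1.350, apex=2.278, x_land=37.083, impact vy=-6.750
  bounce: vy ← 0.63·6.750 = 4.253
Arc 4: start y=0.000, vy=4.253 → t=0.851, apex=0.904, x_land=41.871, impact vy=-4.253
  bounce: vy ← 0.63·4.253 = 2.679
Arc 5: start y=0.000, vy=2.679 → t=0.536, apex=0.359, x_land=44.888, impact vy=-2.679
  bounce: vy ← 0.63·2.679 = 1.688

1 3.094 14.462 17.418
2 2.143 5.740 29.482
3 1.350 2.278 37.083
4 0.851 0.904 41.871
5 0.536 0.359 44.888
final: 44.888 1.688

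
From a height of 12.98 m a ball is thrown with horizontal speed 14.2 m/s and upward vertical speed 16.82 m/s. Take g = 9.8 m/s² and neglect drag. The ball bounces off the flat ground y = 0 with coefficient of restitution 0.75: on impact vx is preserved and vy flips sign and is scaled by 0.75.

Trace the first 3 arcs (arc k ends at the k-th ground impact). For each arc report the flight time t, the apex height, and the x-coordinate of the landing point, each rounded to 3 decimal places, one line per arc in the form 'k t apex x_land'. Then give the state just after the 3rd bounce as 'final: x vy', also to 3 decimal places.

Arc 1: start y=12.980, vy=16.820 → t=4.082, apex=27.414, x_land=57.959, impact vy=-23.180
  bounce: vy ← 0.75·23.180 = 17.385
Arc 2: start y=0.000, vy=17.385 → t=3.548, apex=15.421, x_land=108.341, impact vy=-17.385
  bounce: vy ← 0.75·17.385 = 13.039
Arc 3: start y=0.000, vy=13.039 → t=2.661, apex=8.674, x_land=146.127, impact vy=-13.039
  bounce: vy ← 0.75·13.039 = 9.779

1 4.082 27.414 57.959
2 3.548 15.421 108.341
3 2.661 8.674 146.127
final: 146.127 9.779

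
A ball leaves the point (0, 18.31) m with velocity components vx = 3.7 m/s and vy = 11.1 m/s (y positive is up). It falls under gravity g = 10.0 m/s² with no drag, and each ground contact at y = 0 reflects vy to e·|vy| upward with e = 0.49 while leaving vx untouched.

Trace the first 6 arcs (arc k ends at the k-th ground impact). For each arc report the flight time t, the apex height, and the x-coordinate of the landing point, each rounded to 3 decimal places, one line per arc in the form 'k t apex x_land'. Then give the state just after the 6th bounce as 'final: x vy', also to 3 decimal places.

Arc 1: start y=18.310, vy=11.100 → t=3.322, apex=24.470, x_land=12.292, impact vy=-22.123
  bounce: vy ← 0.49·22.123 = 10.840
Arc 2: start y=0.000, vy=10.840 → t=2.168, apex=5.875, x_land=20.314, impact vy=-10.840
  bounce: vy ← 0.49·10.840 = 5.312
Arc 3: start y=0.000, vy=5.312 → t=1.062, apex=1.411, x_land=24.245, impact vy=-5.312
  bounce: vy ← 0.49·5.312 = 2.603
Arc 4: start y=0.000, vy=2.603 → t=0.521, apex=0.339, x_land=26.171, impact vy=-2.603
  bounce: vy ← 0.49·2.603 = 1.275
Arc 5: start y=0.000, vy=1.275 → t=0.255, apex=0.081, x_land=27.114, impact vy=-1.275
  bounce: vy ← 0.49·1.275 = 0.625
Arc 6: start y=0.000, vy=0.625 → t=0.125, apex=0.020, x_land=27.577, impact vy=-0.625
  bounce: vy ← 0.49·0.625 = 0.306

1 3.322 24.470 12.292
2 2.168 5.875 20.314
3 1.062 1.411 24.245
4 0.521 0.339 26.171
5 0.255 0.081 27.114
6 0.125 0.020 27.577
final: 27.577 0.306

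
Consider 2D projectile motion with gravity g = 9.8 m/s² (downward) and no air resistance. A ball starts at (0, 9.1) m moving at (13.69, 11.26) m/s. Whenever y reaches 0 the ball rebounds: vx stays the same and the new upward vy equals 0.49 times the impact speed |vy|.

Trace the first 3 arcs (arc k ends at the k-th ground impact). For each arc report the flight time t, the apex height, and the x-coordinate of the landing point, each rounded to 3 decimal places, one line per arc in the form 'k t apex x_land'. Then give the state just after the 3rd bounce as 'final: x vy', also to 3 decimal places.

1 2.931 15.569 40.132
2 1.747 3.738 64.046
3 0.856 0.898 75.764
final: 75.764 2.055

Arc 1: start y=9.100, vy=11.260 → t=2.931, apex=15.569, x_land=40.132, impact vy=-17.468
  bounce: vy ← 0.49·17.468 = 8.560
Arc 2: start y=0.000, vy=8.560 → t=1.747, apex=3.738, x_land=64.046, impact vy=-8.560
  bounce: vy ← 0.49·8.560 = 4.194
Arc 3: start y=0.000, vy=4.194 → t=0.856, apex=0.898, x_land=75.764, impact vy=-4.194
  bounce: vy ← 0.49·4.194 = 2.055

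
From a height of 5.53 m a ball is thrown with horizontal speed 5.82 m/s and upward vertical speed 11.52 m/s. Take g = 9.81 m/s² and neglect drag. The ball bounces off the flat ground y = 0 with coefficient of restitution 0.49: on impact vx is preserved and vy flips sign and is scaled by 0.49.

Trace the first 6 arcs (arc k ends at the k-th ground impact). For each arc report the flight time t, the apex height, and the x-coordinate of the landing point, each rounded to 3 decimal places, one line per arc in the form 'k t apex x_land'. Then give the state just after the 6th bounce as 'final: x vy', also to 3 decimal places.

Arc 1: start y=5.530, vy=11.520 → t=2.757, apex=12.294, x_land=16.049, impact vy=-15.531
  bounce: vy ← 0.49·15.531 = 7.610
Arc 2: start y=0.000, vy=7.610 → t=1.552, apex=2.952, x_land=25.078, impact vy=-7.610
  bounce: vy ← 0.49·7.610 = 3.729
Arc 3: start y=0.000, vy=3.729 → t=0.760, apex=0.709, x_land=29.503, impact vy=-3.729
  bounce: vy ← 0.49·3.729 = 1.827
Arc 4: start y=0.000, vy=1.827 → t=0.373, apex=0.170, x_land=31.671, impact vy=-1.827
  bounce: vy ← 0.49·1.827 = 0.895
Arc 5: start y=0.000, vy=0.895 → t=0.183, apex=0.041, x_land=32.733, impact vy=-0.895
  bounce: vy ← 0.49·0.895 = 0.439
Arc 6: start y=0.000, vy=0.439 → t=0.089, apex=0.010, x_land=33.254, impact vy=-0.439
  bounce: vy ← 0.49·0.439 = 0.215

1 2.757 12.294 16.049
2 1.552 2.952 25.078
3 0.760 0.709 29.503
4 0.373 0.170 31.671
5 0.183 0.041 32.733
6 0.089 0.010 33.254
final: 33.254 0.215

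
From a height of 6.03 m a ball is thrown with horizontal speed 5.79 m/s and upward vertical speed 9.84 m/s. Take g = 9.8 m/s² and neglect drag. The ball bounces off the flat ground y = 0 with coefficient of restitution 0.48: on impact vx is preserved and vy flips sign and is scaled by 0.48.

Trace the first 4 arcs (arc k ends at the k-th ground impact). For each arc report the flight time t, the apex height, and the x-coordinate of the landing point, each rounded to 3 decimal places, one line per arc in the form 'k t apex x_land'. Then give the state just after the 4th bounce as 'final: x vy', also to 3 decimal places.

1 2.500 10.970 14.477
2 1.436 2.528 22.794
3 0.689 0.582 26.786
4 0.331 0.134 28.702
final: 28.702 0.778

Arc 1: start y=6.030, vy=9.840 → t=2.500, apex=10.970, x_land=14.477, impact vy=-14.663
  bounce: vy ← 0.48·14.663 = 7.038
Arc 2: start y=0.000, vy=7.038 → t=1.436, apex=2.528, x_land=22.794, impact vy=-7.038
  bounce: vy ← 0.48·7.038 = 3.378
Arc 3: start y=0.000, vy=3.378 → t=0.689, apex=0.582, x_land=26.786, impact vy=-3.378
  bounce: vy ← 0.48·3.378 = 1.622
Arc 4: start y=0.000, vy=1.622 → t=0.331, apex=0.134, x_land=28.702, impact vy=-1.622
  bounce: vy ← 0.48·1.622 = 0.778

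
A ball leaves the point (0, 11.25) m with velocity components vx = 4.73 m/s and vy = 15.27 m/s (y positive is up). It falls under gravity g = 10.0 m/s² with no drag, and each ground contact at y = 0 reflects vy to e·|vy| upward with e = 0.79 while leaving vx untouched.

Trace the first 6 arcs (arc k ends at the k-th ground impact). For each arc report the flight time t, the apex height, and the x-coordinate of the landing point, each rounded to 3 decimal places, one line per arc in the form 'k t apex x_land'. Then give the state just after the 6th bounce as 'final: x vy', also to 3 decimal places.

Arc 1: start y=11.250, vy=15.270 → t=3.667, apex=22.909, x_land=17.347, impact vy=-21.405
  bounce: vy ← 0.79·21.405 = 16.910
Arc 2: start y=0.000, vy=16.910 → t=3.382, apex=14.297, x_land=33.344, impact vy=-16.910
  bounce: vy ← 0.79·16.910 = 13.359
Arc 3: start y=0.000, vy=13.359 → t=2.672, apex=8.923, x_land=45.982, impact vy=-13.359
  bounce: vy ← 0.79·13.359 = 10.553
Arc 4: start y=0.000, vy=10.553 → t=2.111, apex=5.569, x_land=55.965, impact vy=-10.553
  bounce: vy ← 0.79·10.553 = 8.337
Arc 5: start y=0.000, vy=8.337 → t=1.667, apex=3.475, x_land=63.852, impact vy=-8.337
  bounce: vy ← 0.79·8.337 = 6.586
Arc 6: start y=0.000, vy=6.586 → t=1.317, apex=2.169, x_land=70.083, impact vy=-6.586
  bounce: vy ← 0.79·6.586 = 5.203

1 3.667 22.909 17.347
2 3.382 14.297 33.344
3 2.672 8.923 45.982
4 2.111 5.569 55.965
5 1.667 3.475 63.852
6 1.317 2.169 70.083
final: 70.083 5.203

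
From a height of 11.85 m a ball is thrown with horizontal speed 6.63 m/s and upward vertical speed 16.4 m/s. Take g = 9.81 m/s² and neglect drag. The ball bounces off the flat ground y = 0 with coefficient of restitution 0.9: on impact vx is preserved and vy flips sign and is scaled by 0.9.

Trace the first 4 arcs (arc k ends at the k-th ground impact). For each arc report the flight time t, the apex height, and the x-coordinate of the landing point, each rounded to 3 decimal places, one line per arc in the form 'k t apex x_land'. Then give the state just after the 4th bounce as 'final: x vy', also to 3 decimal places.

1 3.954 25.558 26.218
2 4.109 20.702 53.460
3 3.698 16.769 77.977
4 3.328 13.583 100.043
final: 100.043 14.692

Arc 1: start y=11.850, vy=16.400 → t=3.954, apex=25.558, x_land=26.218, impact vy=-22.393
  bounce: vy ← 0.9·22.393 = 20.154
Arc 2: start y=0.000, vy=20.154 → t=4.109, apex=20.702, x_land=53.460, impact vy=-20.154
  bounce: vy ← 0.9·20.154 = 18.139
Arc 3: start y=0.000, vy=18.139 → t=3.698, apex=16.769, x_land=77.977, impact vy=-18.139
  bounce: vy ← 0.9·18.139 = 16.325
Arc 4: start y=0.000, vy=16.325 → t=3.328, apex=13.583, x_land=100.043, impact vy=-16.325
  bounce: vy ← 0.9·16.325 = 14.692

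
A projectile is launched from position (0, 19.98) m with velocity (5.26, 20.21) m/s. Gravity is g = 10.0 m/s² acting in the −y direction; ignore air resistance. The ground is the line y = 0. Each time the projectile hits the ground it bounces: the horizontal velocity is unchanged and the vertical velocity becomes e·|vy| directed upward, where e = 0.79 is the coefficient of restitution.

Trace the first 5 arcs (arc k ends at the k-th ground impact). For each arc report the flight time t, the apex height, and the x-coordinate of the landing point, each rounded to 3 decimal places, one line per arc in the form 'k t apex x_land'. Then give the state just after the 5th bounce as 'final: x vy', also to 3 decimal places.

1 4.864 40.402 25.583
2 4.491 25.215 49.207
3 3.548 15.737 67.870
4 2.803 9.821 82.614
5 2.214 6.129 94.262
final: 94.262 8.747

Arc 1: start y=19.980, vy=20.210 → t=4.864, apex=40.402, x_land=25.583, impact vy=-28.426
  bounce: vy ← 0.79·28.426 = 22.457
Arc 2: start y=0.000, vy=22.457 → t=4.491, apex=25.215, x_land=49.207, impact vy=-22.457
  bounce: vy ← 0.79·22.457 = 17.741
Arc 3: start y=0.000, vy=17.741 → t=3.548, apex=15.737, x_land=67.870, impact vy=-17.741
  bounce: vy ← 0.79·17.741 = 14.015
Arc 4: start y=0.000, vy=14.015 → t=2.803, apex=9.821, x_land=82.614, impact vy=-14.015
  bounce: vy ← 0.79·14.015 = 11.072
Arc 5: start y=0.000, vy=11.072 → t=2.214, apex=6.129, x_land=94.262, impact vy=-11.072
  bounce: vy ← 0.79·11.072 = 8.747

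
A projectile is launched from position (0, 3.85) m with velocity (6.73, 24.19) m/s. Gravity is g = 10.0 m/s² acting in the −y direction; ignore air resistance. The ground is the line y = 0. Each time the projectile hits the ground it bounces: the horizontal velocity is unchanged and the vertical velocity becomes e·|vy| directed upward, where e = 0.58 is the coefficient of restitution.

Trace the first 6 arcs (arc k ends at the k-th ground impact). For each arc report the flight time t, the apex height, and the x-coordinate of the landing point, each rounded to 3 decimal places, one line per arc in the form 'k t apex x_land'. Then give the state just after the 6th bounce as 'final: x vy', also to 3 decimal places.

Arc 1: start y=3.850, vy=24.190 → t=4.992, apex=33.108, x_land=33.598, impact vy=-25.732
  bounce: vy ← 0.58·25.732 = 14.925
Arc 2: start y=0.000, vy=14.925 → t=2.985, apex=11.137, x_land=53.687, impact vy=-14.925
  bounce: vy ← 0.58·14.925 = 8.656
Arc 3: start y=0.000, vy=8.656 → t=1.731, apex=3.747, x_land=65.338, impact vy=-8.656
  bounce: vy ← 0.58·8.656 = 5.021
Arc 4: start y=0.000, vy=5.021 → t=1.004, apex=1.260, x_land=72.096, impact vy=-5.021
  bounce: vy ← 0.58·5.021 = 2.912
Arc 5: start y=0.000, vy=2.912 → t=0.582, apex=0.424, x_land=76.015, impact vy=-2.912
  bounce: vy ← 0.58·2.912 = 1.689
Arc 6: start y=0.000, vy=1.689 → t=0.338, apex=0.143, x_land=78.289, impact vy=-1.689
  bounce: vy ← 0.58·1.689 = 0.980

1 4.992 33.108 33.598
2 2.985 11.137 53.687
3 1.731 3.747 65.338
4 1.004 1.260 72.096
5 0.582 0.424 76.015
6 0.338 0.143 78.289
final: 78.289 0.980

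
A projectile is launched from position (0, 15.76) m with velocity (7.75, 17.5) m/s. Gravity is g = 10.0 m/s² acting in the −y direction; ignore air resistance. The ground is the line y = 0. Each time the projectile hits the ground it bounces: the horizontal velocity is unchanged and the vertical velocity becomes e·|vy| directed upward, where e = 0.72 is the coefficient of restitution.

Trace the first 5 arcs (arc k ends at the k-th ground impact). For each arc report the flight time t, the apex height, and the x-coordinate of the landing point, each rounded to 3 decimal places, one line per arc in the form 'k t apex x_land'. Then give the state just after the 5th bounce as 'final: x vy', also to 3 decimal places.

Arc 1: start y=15.760, vy=17.500 → t=4.243, apex=31.072, x_land=32.882, impact vy=-24.929
  bounce: vy ← 0.72·24.929 = 17.949
Arc 2: start y=0.000, vy=17.949 → t=3.590, apex=16.108, x_land=60.703, impact vy=-17.949
  bounce: vy ← 0.72·17.949 = 12.923
Arc 3: start y=0.000, vy=12.923 → t=2.585, apex=8.350, x_land=80.734, impact vy=-12.923
  bounce: vy ← 0.72·12.923 = 9.305
Arc 4: start y=0.000, vy=9.305 → t=1.861, apex=4.329, x_land=95.156, impact vy=-9.305
  bounce: vy ← 0.72·9.305 = 6.699
Arc 5: start y=0.000, vy=6.699 → t=1.340, apex=2.244, x_land=105.540, impact vy=-6.699
  bounce: vy ← 0.72·6.699 = 4.824

1 4.243 31.072 32.882
2 3.590 16.108 60.703
3 2.585 8.350 80.734
4 1.861 4.329 95.156
5 1.340 2.244 105.540
final: 105.540 4.824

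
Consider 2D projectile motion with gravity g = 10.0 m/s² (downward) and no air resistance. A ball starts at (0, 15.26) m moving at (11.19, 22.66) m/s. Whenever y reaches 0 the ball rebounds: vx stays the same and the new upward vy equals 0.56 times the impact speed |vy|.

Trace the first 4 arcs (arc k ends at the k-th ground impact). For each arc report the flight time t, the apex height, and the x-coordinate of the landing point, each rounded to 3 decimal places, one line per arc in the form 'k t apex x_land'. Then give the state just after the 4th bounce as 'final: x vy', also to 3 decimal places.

1 5.127 40.934 57.374
2 3.205 12.837 93.233
3 1.795 4.026 113.315
4 1.005 1.262 124.560
final: 124.560 2.814

Arc 1: start y=15.260, vy=22.660 → t=5.127, apex=40.934, x_land=57.374, impact vy=-28.613
  bounce: vy ← 0.56·28.613 = 16.023
Arc 2: start y=0.000, vy=16.023 → t=3.205, apex=12.837, x_land=93.233, impact vy=-16.023
  bounce: vy ← 0.56·16.023 = 8.973
Arc 3: start y=0.000, vy=8.973 → t=1.795, apex=4.026, x_land=113.315, impact vy=-8.973
  bounce: vy ← 0.56·8.973 = 5.025
Arc 4: start y=0.000, vy=5.025 → t=1.005, apex=1.262, x_land=124.560, impact vy=-5.025
  bounce: vy ← 0.56·5.025 = 2.814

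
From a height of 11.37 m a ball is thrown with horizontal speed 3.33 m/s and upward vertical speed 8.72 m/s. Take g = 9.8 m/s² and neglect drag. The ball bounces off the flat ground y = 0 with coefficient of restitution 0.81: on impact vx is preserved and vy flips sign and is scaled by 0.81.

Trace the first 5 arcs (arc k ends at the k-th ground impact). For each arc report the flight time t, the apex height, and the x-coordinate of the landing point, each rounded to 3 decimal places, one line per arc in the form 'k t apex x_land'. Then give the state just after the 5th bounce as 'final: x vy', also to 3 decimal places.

Arc 1: start y=11.370, vy=8.720 → t=2.654, apex=15.250, x_land=8.838, impact vy=-17.288
  bounce: vy ← 0.81·17.288 = 14.004
Arc 2: start y=0.000, vy=14.004 → t=2.858, apex=10.005, x_land=18.354, impact vy=-14.004
  bounce: vy ← 0.81·14.004 = 11.343
Arc 3: start y=0.000, vy=11.343 → t=2.315, apex=6.564, x_land=26.063, impact vy=-11.343
  bounce: vy ← 0.81·11.343 = 9.188
Arc 4: start y=0.000, vy=9.188 → t=1.875, apex=4.307, x_land=32.307, impact vy=-9.188
  bounce: vy ← 0.81·9.188 = 7.442
Arc 5: start y=0.000, vy=7.442 → t=1.519, apex=2.826, x_land=37.364, impact vy=-7.442
  bounce: vy ← 0.81·7.442 = 6.028

1 2.654 15.250 8.838
2 2.858 10.005 18.354
3 2.315 6.564 26.063
4 1.875 4.307 32.307
5 1.519 2.826 37.364
final: 37.364 6.028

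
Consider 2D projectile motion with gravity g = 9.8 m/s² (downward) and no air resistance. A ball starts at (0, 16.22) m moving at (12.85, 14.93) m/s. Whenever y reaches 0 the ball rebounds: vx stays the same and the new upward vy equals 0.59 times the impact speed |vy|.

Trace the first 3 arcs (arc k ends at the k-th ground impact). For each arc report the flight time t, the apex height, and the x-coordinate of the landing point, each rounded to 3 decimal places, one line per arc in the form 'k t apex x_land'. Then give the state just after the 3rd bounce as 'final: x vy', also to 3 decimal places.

1 3.896 27.593 50.070
2 2.800 9.605 86.052
3 1.652 3.344 107.281
final: 107.281 4.776

Arc 1: start y=16.220, vy=14.930 → t=3.896, apex=27.593, x_land=50.070, impact vy=-23.255
  bounce: vy ← 0.59·23.255 = 13.721
Arc 2: start y=0.000, vy=13.721 → t=2.800, apex=9.605, x_land=86.052, impact vy=-13.721
  bounce: vy ← 0.59·13.721 = 8.095
Arc 3: start y=0.000, vy=8.095 → t=1.652, apex=3.344, x_land=107.281, impact vy=-8.095
  bounce: vy ← 0.59·8.095 = 4.776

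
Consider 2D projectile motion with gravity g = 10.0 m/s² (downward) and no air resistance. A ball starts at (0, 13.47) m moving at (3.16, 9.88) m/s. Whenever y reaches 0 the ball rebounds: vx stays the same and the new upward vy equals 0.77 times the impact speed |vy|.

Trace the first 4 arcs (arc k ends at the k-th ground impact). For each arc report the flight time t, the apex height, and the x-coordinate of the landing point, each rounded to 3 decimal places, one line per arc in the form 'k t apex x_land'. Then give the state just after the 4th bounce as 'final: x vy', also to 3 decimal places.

Arc 1: start y=13.470, vy=9.880 → t=2.904, apex=18.351, x_land=9.176, impact vy=-19.158
  bounce: vy ← 0.77·19.158 = 14.751
Arc 2: start y=0.000, vy=14.751 → t=2.950, apex=10.880, x_land=18.499, impact vy=-14.751
  bounce: vy ← 0.77·14.751 = 11.359
Arc 3: start y=0.000, vy=11.359 → t=2.272, apex=6.451, x_land=25.677, impact vy=-11.359
  bounce: vy ← 0.77·11.359 = 8.746
Arc 4: start y=0.000, vy=8.746 → t=1.749, apex=3.825, x_land=31.205, impact vy=-8.746
  bounce: vy ← 0.77·8.746 = 6.734

1 2.904 18.351 9.176
2 2.950 10.880 18.499
3 2.272 6.451 25.677
4 1.749 3.825 31.205
final: 31.205 6.734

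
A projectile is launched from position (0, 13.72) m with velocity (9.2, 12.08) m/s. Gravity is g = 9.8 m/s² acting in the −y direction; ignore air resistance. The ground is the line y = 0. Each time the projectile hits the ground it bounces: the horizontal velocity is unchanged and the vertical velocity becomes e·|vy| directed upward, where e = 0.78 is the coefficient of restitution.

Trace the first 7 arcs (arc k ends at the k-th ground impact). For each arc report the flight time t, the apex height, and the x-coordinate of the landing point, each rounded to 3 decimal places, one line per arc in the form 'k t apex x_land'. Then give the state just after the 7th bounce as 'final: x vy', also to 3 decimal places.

1 3.311 21.165 30.461
2 3.242 12.877 60.289
3 2.529 7.834 83.555
4 1.973 4.766 101.702
5 1.539 2.900 115.857
6 1.200 1.764 126.898
7 0.936 1.073 135.510
final: 135.510 3.578

Arc 1: start y=13.720, vy=12.080 → t=3.311, apex=21.165, x_land=30.461, impact vy=-20.368
  bounce: vy ← 0.78·20.368 = 15.887
Arc 2: start y=0.000, vy=15.887 → t=3.242, apex=12.877, x_land=60.289, impact vy=-15.887
  bounce: vy ← 0.78·15.887 = 12.392
Arc 3: start y=0.000, vy=12.392 → t=2.529, apex=7.834, x_land=83.555, impact vy=-12.392
  bounce: vy ← 0.78·12.392 = 9.665
Arc 4: start y=0.000, vy=9.665 → t=1.973, apex=4.766, x_land=101.702, impact vy=-9.665
  bounce: vy ← 0.78·9.665 = 7.539
Arc 5: start y=0.000, vy=7.539 → t=1.539, apex=2.900, x_land=115.857, impact vy=-7.539
  bounce: vy ← 0.78·7.539 = 5.880
Arc 6: start y=0.000, vy=5.880 → t=1.200, apex=1.764, x_land=126.898, impact vy=-5.880
  bounce: vy ← 0.78·5.880 = 4.587
Arc 7: start y=0.000, vy=4.587 → t=0.936, apex=1.073, x_land=135.510, impact vy=-4.587
  bounce: vy ← 0.78·4.587 = 3.578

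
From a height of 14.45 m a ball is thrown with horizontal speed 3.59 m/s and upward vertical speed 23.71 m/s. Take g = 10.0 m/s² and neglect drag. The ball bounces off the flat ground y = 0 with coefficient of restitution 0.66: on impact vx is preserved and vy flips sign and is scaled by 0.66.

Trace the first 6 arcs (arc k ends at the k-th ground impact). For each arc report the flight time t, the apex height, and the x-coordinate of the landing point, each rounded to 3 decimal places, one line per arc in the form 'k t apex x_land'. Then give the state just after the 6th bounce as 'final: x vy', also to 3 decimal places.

1 5.288 42.558 18.986
2 3.851 18.538 32.811
3 2.542 8.075 41.936
4 1.678 3.518 47.958
5 1.107 1.532 51.933
6 0.731 0.667 54.556
final: 54.556 2.411

Arc 1: start y=14.450, vy=23.710 → t=5.288, apex=42.558, x_land=18.986, impact vy=-29.175
  bounce: vy ← 0.66·29.175 = 19.255
Arc 2: start y=0.000, vy=19.255 → t=3.851, apex=18.538, x_land=32.811, impact vy=-19.255
  bounce: vy ← 0.66·19.255 = 12.709
Arc 3: start y=0.000, vy=12.709 → t=2.542, apex=8.075, x_land=41.936, impact vy=-12.709
  bounce: vy ← 0.66·12.709 = 8.388
Arc 4: start y=0.000, vy=8.388 → t=1.678, apex=3.518, x_land=47.958, impact vy=-8.388
  bounce: vy ← 0.66·8.388 = 5.536
Arc 5: start y=0.000, vy=5.536 → t=1.107, apex=1.532, x_land=51.933, impact vy=-5.536
  bounce: vy ← 0.66·5.536 = 3.654
Arc 6: start y=0.000, vy=3.654 → t=0.731, apex=0.667, x_land=54.556, impact vy=-3.654
  bounce: vy ← 0.66·3.654 = 2.411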